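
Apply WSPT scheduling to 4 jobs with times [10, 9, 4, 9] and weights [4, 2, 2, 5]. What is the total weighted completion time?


Compute p/w ratios and sort ascending (WSPT): [(9, 5), (4, 2), (10, 4), (9, 2)]
Compute weighted completion times:
  Job (p=9,w=5): C=9, w*C=5*9=45
  Job (p=4,w=2): C=13, w*C=2*13=26
  Job (p=10,w=4): C=23, w*C=4*23=92
  Job (p=9,w=2): C=32, w*C=2*32=64
Total weighted completion time = 227

227


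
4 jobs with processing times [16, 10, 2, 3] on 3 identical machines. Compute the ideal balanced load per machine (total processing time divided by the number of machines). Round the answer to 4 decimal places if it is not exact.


Total processing time = 16 + 10 + 2 + 3 = 31
Number of machines = 3
Ideal balanced load = 31 / 3 = 10.3333

10.3333


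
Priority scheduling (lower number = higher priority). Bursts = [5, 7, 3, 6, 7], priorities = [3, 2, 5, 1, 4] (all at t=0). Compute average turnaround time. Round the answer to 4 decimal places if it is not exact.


Sort by priority (ascending = highest first):
Order: [(1, 6), (2, 7), (3, 5), (4, 7), (5, 3)]
Completion times:
  Priority 1, burst=6, C=6
  Priority 2, burst=7, C=13
  Priority 3, burst=5, C=18
  Priority 4, burst=7, C=25
  Priority 5, burst=3, C=28
Average turnaround = 90/5 = 18.0

18.0


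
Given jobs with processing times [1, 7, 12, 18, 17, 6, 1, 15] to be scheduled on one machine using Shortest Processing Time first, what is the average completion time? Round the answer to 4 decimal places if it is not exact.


Sort jobs by processing time (SPT order): [1, 1, 6, 7, 12, 15, 17, 18]
Compute completion times sequentially:
  Job 1: processing = 1, completes at 1
  Job 2: processing = 1, completes at 2
  Job 3: processing = 6, completes at 8
  Job 4: processing = 7, completes at 15
  Job 5: processing = 12, completes at 27
  Job 6: processing = 15, completes at 42
  Job 7: processing = 17, completes at 59
  Job 8: processing = 18, completes at 77
Sum of completion times = 231
Average completion time = 231/8 = 28.875

28.875


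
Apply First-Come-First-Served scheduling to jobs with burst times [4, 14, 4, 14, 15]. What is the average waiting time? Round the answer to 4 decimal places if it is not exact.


FCFS order (as given): [4, 14, 4, 14, 15]
Waiting times:
  Job 1: wait = 0
  Job 2: wait = 4
  Job 3: wait = 18
  Job 4: wait = 22
  Job 5: wait = 36
Sum of waiting times = 80
Average waiting time = 80/5 = 16.0

16.0


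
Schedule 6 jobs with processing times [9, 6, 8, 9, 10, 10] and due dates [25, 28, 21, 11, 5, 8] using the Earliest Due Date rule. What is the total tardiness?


Sort by due date (EDD order): [(10, 5), (10, 8), (9, 11), (8, 21), (9, 25), (6, 28)]
Compute completion times and tardiness:
  Job 1: p=10, d=5, C=10, tardiness=max(0,10-5)=5
  Job 2: p=10, d=8, C=20, tardiness=max(0,20-8)=12
  Job 3: p=9, d=11, C=29, tardiness=max(0,29-11)=18
  Job 4: p=8, d=21, C=37, tardiness=max(0,37-21)=16
  Job 5: p=9, d=25, C=46, tardiness=max(0,46-25)=21
  Job 6: p=6, d=28, C=52, tardiness=max(0,52-28)=24
Total tardiness = 96

96


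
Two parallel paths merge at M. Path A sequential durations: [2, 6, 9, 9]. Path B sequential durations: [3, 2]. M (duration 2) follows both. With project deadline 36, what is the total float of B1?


Forward pass: ES(B1) = sum of predecessors on chain B = 0
EF = ES + duration = 0 + 3 = 3
Backward pass: LF(M) = deadline = 36; LS(M) = 36 - 2 = 34
LF(B1) = LS(M) - sum(successors on chain B) = 34 - 2 = 32
LS = LF - duration = 32 - 3 = 29
Total float = LS - ES = 29 - 0 = 29

29


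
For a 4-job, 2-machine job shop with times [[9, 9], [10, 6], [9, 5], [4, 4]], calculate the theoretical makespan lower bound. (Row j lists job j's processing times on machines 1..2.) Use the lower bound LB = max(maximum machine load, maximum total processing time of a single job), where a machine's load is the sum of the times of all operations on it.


Machine loads:
  Machine 1: 9 + 10 + 9 + 4 = 32
  Machine 2: 9 + 6 + 5 + 4 = 24
Max machine load = 32
Job totals:
  Job 1: 18
  Job 2: 16
  Job 3: 14
  Job 4: 8
Max job total = 18
Lower bound = max(32, 18) = 32

32


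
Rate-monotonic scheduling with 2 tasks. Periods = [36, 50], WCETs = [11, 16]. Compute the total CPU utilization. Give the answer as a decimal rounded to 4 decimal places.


Compute individual utilizations (exact fractions):
  Task 1: C/T = 11/36 (approx. 0.3056)
  Task 2: C/T = 16/50 = 8/25 (approx. 0.32)
Total utilization U = 11/36 + 8/25 = 563/900
Rounded to 4 decimal places: U = 0.6256
RM (Liu & Layland) bound for 2 tasks = 0.828427; compare with U = 563/900 (approx. 0.625556)
U <= bound, so schedulable by RM sufficient condition.

0.6256


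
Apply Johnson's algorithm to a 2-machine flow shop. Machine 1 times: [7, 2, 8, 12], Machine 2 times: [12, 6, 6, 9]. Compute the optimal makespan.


Apply Johnson's rule:
  Group 1 (a <= b): [(2, 2, 6), (1, 7, 12)]
  Group 2 (a > b): [(4, 12, 9), (3, 8, 6)]
Optimal job order: [2, 1, 4, 3]
Schedule:
  Job 2: M1 done at 2, M2 done at 8
  Job 1: M1 done at 9, M2 done at 21
  Job 4: M1 done at 21, M2 done at 30
  Job 3: M1 done at 29, M2 done at 36
Makespan = 36

36


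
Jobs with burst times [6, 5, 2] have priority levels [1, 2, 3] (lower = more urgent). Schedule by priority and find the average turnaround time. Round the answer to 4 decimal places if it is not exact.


Sort by priority (ascending = highest first):
Order: [(1, 6), (2, 5), (3, 2)]
Completion times:
  Priority 1, burst=6, C=6
  Priority 2, burst=5, C=11
  Priority 3, burst=2, C=13
Average turnaround = 30/3 = 10.0

10.0


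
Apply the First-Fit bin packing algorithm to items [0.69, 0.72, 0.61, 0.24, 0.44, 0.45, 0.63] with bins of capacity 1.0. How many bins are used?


Place items sequentially using First-Fit:
  Item 0.69 -> new Bin 1
  Item 0.72 -> new Bin 2
  Item 0.61 -> new Bin 3
  Item 0.24 -> Bin 1 (now 0.93)
  Item 0.44 -> new Bin 4
  Item 0.45 -> Bin 4 (now 0.89)
  Item 0.63 -> new Bin 5
Total bins used = 5

5


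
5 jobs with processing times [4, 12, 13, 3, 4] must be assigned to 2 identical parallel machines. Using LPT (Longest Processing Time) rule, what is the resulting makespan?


Sort jobs in decreasing order (LPT): [13, 12, 4, 4, 3]
Assign each job to the least loaded machine:
  Machine 1: jobs [13, 4], load = 17
  Machine 2: jobs [12, 4, 3], load = 19
Makespan = max load = 19

19


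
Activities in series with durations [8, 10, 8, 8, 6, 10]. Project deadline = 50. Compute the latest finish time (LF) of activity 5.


LF(activity 5) = deadline - sum of successor durations
Successors: activities 6 through 6 with durations [10]
Sum of successor durations = 10
LF = 50 - 10 = 40

40


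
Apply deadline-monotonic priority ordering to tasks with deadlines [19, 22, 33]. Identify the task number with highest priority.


Sort tasks by relative deadline (ascending):
  Task 1: deadline = 19
  Task 2: deadline = 22
  Task 3: deadline = 33
Priority order (highest first): [1, 2, 3]
Highest priority task = 1

1


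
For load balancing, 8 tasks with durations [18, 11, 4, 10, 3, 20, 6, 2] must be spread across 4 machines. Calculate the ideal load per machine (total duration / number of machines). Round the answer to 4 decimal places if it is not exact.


Total processing time = 18 + 11 + 4 + 10 + 3 + 20 + 6 + 2 = 74
Number of machines = 4
Ideal balanced load = 74 / 4 = 18.5

18.5


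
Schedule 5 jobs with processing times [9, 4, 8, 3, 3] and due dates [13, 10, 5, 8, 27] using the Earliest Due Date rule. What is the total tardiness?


Sort by due date (EDD order): [(8, 5), (3, 8), (4, 10), (9, 13), (3, 27)]
Compute completion times and tardiness:
  Job 1: p=8, d=5, C=8, tardiness=max(0,8-5)=3
  Job 2: p=3, d=8, C=11, tardiness=max(0,11-8)=3
  Job 3: p=4, d=10, C=15, tardiness=max(0,15-10)=5
  Job 4: p=9, d=13, C=24, tardiness=max(0,24-13)=11
  Job 5: p=3, d=27, C=27, tardiness=max(0,27-27)=0
Total tardiness = 22

22


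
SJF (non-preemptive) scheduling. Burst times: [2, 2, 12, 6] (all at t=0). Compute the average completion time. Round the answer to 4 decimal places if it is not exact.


SJF order (ascending): [2, 2, 6, 12]
Completion times:
  Job 1: burst=2, C=2
  Job 2: burst=2, C=4
  Job 3: burst=6, C=10
  Job 4: burst=12, C=22
Average completion = 38/4 = 9.5

9.5


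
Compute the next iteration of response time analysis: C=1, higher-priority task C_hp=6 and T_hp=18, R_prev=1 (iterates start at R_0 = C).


R_next = C + ceil(R_prev / T_hp) * C_hp
ceil(1 / 18) = ceil(0.0556) = 1
Interference = 1 * 6 = 6
R_next = 1 + 6 = 7

7


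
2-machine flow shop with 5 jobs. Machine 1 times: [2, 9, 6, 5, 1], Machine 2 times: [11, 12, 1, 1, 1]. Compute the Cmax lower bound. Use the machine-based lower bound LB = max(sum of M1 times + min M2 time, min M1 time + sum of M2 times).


LB1 = sum(M1 times) + min(M2 times) = 23 + 1 = 24
LB2 = min(M1 times) + sum(M2 times) = 1 + 26 = 27
Lower bound = max(LB1, LB2) = max(24, 27) = 27

27


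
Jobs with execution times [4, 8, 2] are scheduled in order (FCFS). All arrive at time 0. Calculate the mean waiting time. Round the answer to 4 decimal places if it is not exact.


FCFS order (as given): [4, 8, 2]
Waiting times:
  Job 1: wait = 0
  Job 2: wait = 4
  Job 3: wait = 12
Sum of waiting times = 16
Average waiting time = 16/3 = 5.3333

5.3333


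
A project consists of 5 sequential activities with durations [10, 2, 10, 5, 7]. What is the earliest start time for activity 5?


Activity 5 starts after activities 1 through 4 complete.
Predecessor durations: [10, 2, 10, 5]
ES = 10 + 2 + 10 + 5 = 27

27


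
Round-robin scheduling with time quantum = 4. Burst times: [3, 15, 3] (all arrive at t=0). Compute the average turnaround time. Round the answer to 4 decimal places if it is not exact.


Time quantum = 4
Execution trace:
  J1 runs 3 units, time = 3
  J2 runs 4 units, time = 7
  J3 runs 3 units, time = 10
  J2 runs 4 units, time = 14
  J2 runs 4 units, time = 18
  J2 runs 3 units, time = 21
Finish times: [3, 21, 10]
Average turnaround = 34/3 = 11.3333

11.3333


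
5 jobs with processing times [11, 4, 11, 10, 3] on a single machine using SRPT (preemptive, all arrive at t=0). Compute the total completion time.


Since all jobs arrive at t=0, SRPT equals SPT ordering.
SPT order: [3, 4, 10, 11, 11]
Completion times:
  Job 1: p=3, C=3
  Job 2: p=4, C=7
  Job 3: p=10, C=17
  Job 4: p=11, C=28
  Job 5: p=11, C=39
Total completion time = 3 + 7 + 17 + 28 + 39 = 94

94


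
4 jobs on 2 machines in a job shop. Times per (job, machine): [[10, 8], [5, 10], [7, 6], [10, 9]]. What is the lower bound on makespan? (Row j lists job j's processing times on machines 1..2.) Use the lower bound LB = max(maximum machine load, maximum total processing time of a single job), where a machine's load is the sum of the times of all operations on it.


Machine loads:
  Machine 1: 10 + 5 + 7 + 10 = 32
  Machine 2: 8 + 10 + 6 + 9 = 33
Max machine load = 33
Job totals:
  Job 1: 18
  Job 2: 15
  Job 3: 13
  Job 4: 19
Max job total = 19
Lower bound = max(33, 19) = 33

33


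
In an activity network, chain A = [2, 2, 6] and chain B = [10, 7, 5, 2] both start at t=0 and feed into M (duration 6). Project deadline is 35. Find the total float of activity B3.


Forward pass: ES(B3) = sum of predecessors on chain B = 17
EF = ES + duration = 17 + 5 = 22
Backward pass: LF(M) = deadline = 35; LS(M) = 35 - 6 = 29
LF(B3) = LS(M) - sum(successors on chain B) = 29 - 2 = 27
LS = LF - duration = 27 - 5 = 22
Total float = LS - ES = 22 - 17 = 5

5


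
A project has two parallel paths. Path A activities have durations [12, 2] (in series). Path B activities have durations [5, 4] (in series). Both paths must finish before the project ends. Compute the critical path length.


Path A total = 12 + 2 = 14
Path B total = 5 + 4 = 9
Critical path = longest path = max(14, 9) = 14

14


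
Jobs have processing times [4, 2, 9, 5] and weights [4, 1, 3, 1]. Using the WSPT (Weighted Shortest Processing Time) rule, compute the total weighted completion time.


Compute p/w ratios and sort ascending (WSPT): [(4, 4), (2, 1), (9, 3), (5, 1)]
Compute weighted completion times:
  Job (p=4,w=4): C=4, w*C=4*4=16
  Job (p=2,w=1): C=6, w*C=1*6=6
  Job (p=9,w=3): C=15, w*C=3*15=45
  Job (p=5,w=1): C=20, w*C=1*20=20
Total weighted completion time = 87

87


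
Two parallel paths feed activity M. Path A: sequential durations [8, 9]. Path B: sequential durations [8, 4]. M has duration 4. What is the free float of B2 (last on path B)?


ES(B2) = sum of predecessors on chain B = 8
EF(B2) = ES + duration = 8 + 4 = 12
Successor of B2 is M. ES(M) = max(sum(A), sum(B)) = max(17, 12) = 17
Free float = ES(successor) - EF(current) = 17 - 12 = 5

5


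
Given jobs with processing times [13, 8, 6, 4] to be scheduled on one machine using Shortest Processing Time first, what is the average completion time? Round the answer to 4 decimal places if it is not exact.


Sort jobs by processing time (SPT order): [4, 6, 8, 13]
Compute completion times sequentially:
  Job 1: processing = 4, completes at 4
  Job 2: processing = 6, completes at 10
  Job 3: processing = 8, completes at 18
  Job 4: processing = 13, completes at 31
Sum of completion times = 63
Average completion time = 63/4 = 15.75

15.75


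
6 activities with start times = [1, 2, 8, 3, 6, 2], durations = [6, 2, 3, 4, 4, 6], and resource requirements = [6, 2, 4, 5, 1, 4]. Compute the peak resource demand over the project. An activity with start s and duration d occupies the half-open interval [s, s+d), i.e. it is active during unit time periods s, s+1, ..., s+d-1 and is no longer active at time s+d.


Each activity i is active on [start_i, start_i + duration_i).
Compute total resource usage per time slot:
  t=0: active resources = [], total = 0
  t=1: active resources = [6], total = 6
  t=2: active resources = [6, 2, 4], total = 12
  t=3: active resources = [6, 2, 5, 4], total = 17
  t=4: active resources = [6, 5, 4], total = 15
  t=5: active resources = [6, 5, 4], total = 15
  t=6: active resources = [6, 5, 1, 4], total = 16
  t=7: active resources = [1, 4], total = 5
  t=8: active resources = [4, 1], total = 5
  t=9: active resources = [4, 1], total = 5
  t=10: active resources = [4], total = 4
Peak resource demand = 17

17


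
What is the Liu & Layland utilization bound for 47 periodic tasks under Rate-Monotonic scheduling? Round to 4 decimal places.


Compute 2^(1/47) = 1.0148570979
Subtract 1: 1.0148570979 - 1 = 0.0148570979
Multiply by n: 47 * 0.0148570979 = 0.6982836013
Round to 4 dp: 0.6983

0.6983


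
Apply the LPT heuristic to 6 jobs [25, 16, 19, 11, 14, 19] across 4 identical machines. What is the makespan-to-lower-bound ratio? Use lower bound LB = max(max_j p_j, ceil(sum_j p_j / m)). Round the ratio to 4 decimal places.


LPT order: [25, 19, 19, 16, 14, 11]
Machine loads after assignment: [25, 30, 19, 30]
LPT makespan = 30
Lower bound = max(max_job, ceil(total/4)) = max(25, 26) = 26
Ratio = 30 / 26 = 1.1538

1.1538


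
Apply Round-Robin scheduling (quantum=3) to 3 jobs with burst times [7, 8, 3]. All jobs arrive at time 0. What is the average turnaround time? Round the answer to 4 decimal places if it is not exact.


Time quantum = 3
Execution trace:
  J1 runs 3 units, time = 3
  J2 runs 3 units, time = 6
  J3 runs 3 units, time = 9
  J1 runs 3 units, time = 12
  J2 runs 3 units, time = 15
  J1 runs 1 units, time = 16
  J2 runs 2 units, time = 18
Finish times: [16, 18, 9]
Average turnaround = 43/3 = 14.3333

14.3333


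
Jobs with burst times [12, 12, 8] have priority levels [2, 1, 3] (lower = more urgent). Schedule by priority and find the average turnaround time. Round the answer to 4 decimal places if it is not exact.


Sort by priority (ascending = highest first):
Order: [(1, 12), (2, 12), (3, 8)]
Completion times:
  Priority 1, burst=12, C=12
  Priority 2, burst=12, C=24
  Priority 3, burst=8, C=32
Average turnaround = 68/3 = 22.6667

22.6667


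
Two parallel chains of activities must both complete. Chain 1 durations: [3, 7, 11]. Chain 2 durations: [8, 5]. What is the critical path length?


Path A total = 3 + 7 + 11 = 21
Path B total = 8 + 5 = 13
Critical path = longest path = max(21, 13) = 21

21


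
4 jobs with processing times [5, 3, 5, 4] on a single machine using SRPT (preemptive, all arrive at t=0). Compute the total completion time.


Since all jobs arrive at t=0, SRPT equals SPT ordering.
SPT order: [3, 4, 5, 5]
Completion times:
  Job 1: p=3, C=3
  Job 2: p=4, C=7
  Job 3: p=5, C=12
  Job 4: p=5, C=17
Total completion time = 3 + 7 + 12 + 17 = 39

39


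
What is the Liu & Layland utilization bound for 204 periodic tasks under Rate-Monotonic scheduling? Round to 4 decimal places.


Compute 2^(1/204) = 1.0034035593
Subtract 1: 1.0034035593 - 1 = 0.0034035593
Multiply by n: 204 * 0.0034035593 = 0.6943260972
Round to 4 dp: 0.6943

0.6943


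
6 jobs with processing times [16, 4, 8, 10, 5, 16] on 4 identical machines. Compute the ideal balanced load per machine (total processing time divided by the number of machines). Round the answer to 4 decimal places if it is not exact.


Total processing time = 16 + 4 + 8 + 10 + 5 + 16 = 59
Number of machines = 4
Ideal balanced load = 59 / 4 = 14.75

14.75


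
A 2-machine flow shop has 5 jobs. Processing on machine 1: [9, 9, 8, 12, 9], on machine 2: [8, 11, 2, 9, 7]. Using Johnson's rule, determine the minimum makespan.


Apply Johnson's rule:
  Group 1 (a <= b): [(2, 9, 11)]
  Group 2 (a > b): [(4, 12, 9), (1, 9, 8), (5, 9, 7), (3, 8, 2)]
Optimal job order: [2, 4, 1, 5, 3]
Schedule:
  Job 2: M1 done at 9, M2 done at 20
  Job 4: M1 done at 21, M2 done at 30
  Job 1: M1 done at 30, M2 done at 38
  Job 5: M1 done at 39, M2 done at 46
  Job 3: M1 done at 47, M2 done at 49
Makespan = 49

49


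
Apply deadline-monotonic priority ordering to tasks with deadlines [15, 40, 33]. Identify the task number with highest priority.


Sort tasks by relative deadline (ascending):
  Task 1: deadline = 15
  Task 3: deadline = 33
  Task 2: deadline = 40
Priority order (highest first): [1, 3, 2]
Highest priority task = 1

1


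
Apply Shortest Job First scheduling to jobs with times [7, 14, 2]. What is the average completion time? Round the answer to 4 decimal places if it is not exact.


SJF order (ascending): [2, 7, 14]
Completion times:
  Job 1: burst=2, C=2
  Job 2: burst=7, C=9
  Job 3: burst=14, C=23
Average completion = 34/3 = 11.3333

11.3333


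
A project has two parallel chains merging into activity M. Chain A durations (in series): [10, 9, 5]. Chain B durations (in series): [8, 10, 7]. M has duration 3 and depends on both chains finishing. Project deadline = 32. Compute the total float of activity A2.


Forward pass: ES(A2) = sum of predecessors on chain A = 10
EF = ES + duration = 10 + 9 = 19
Backward pass: LF(M) = deadline = 32; LS(M) = 32 - 3 = 29
LF(A2) = LS(M) - sum(successors on chain A) = 29 - 5 = 24
LS = LF - duration = 24 - 9 = 15
Total float = LS - ES = 15 - 10 = 5

5


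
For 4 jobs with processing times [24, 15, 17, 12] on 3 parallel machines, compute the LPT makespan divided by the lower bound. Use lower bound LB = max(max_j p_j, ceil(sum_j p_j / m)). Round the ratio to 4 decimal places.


LPT order: [24, 17, 15, 12]
Machine loads after assignment: [24, 17, 27]
LPT makespan = 27
Lower bound = max(max_job, ceil(total/3)) = max(24, 23) = 24
Ratio = 27 / 24 = 1.125

1.125


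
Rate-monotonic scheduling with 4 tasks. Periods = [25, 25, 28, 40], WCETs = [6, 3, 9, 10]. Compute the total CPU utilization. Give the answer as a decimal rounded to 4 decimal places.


Compute individual utilizations (exact fractions):
  Task 1: C/T = 6/25 (approx. 0.24)
  Task 2: C/T = 3/25 (approx. 0.12)
  Task 3: C/T = 9/28 (approx. 0.3214)
  Task 4: C/T = 10/40 = 1/4 (approx. 0.25)
Total utilization U = 6/25 + 3/25 + 9/28 + 1/4 = 163/175
Rounded to 4 decimal places: U = 0.9314
RM (Liu & Layland) bound for 4 tasks = 0.756828; compare with U = 163/175 (approx. 0.931429)
bound < U <= 1, so the RM sufficient condition is not met (inconclusive; an exact test such as response-time analysis is needed).

0.9314


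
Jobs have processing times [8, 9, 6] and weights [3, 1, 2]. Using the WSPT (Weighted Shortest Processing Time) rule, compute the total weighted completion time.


Compute p/w ratios and sort ascending (WSPT): [(8, 3), (6, 2), (9, 1)]
Compute weighted completion times:
  Job (p=8,w=3): C=8, w*C=3*8=24
  Job (p=6,w=2): C=14, w*C=2*14=28
  Job (p=9,w=1): C=23, w*C=1*23=23
Total weighted completion time = 75

75


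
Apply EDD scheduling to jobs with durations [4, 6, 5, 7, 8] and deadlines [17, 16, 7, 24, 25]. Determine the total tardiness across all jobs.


Sort by due date (EDD order): [(5, 7), (6, 16), (4, 17), (7, 24), (8, 25)]
Compute completion times and tardiness:
  Job 1: p=5, d=7, C=5, tardiness=max(0,5-7)=0
  Job 2: p=6, d=16, C=11, tardiness=max(0,11-16)=0
  Job 3: p=4, d=17, C=15, tardiness=max(0,15-17)=0
  Job 4: p=7, d=24, C=22, tardiness=max(0,22-24)=0
  Job 5: p=8, d=25, C=30, tardiness=max(0,30-25)=5
Total tardiness = 5

5


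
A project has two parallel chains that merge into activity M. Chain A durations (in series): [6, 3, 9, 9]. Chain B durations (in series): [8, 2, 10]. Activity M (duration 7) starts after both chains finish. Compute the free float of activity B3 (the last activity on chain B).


ES(B3) = sum of predecessors on chain B = 10
EF(B3) = ES + duration = 10 + 10 = 20
Successor of B3 is M. ES(M) = max(sum(A), sum(B)) = max(27, 20) = 27
Free float = ES(successor) - EF(current) = 27 - 20 = 7

7


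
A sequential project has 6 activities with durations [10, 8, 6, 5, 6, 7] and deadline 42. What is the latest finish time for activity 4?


LF(activity 4) = deadline - sum of successor durations
Successors: activities 5 through 6 with durations [6, 7]
Sum of successor durations = 13
LF = 42 - 13 = 29

29


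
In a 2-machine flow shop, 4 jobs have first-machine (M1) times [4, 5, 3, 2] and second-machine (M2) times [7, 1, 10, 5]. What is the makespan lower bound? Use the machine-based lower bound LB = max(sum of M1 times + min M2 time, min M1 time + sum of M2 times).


LB1 = sum(M1 times) + min(M2 times) = 14 + 1 = 15
LB2 = min(M1 times) + sum(M2 times) = 2 + 23 = 25
Lower bound = max(LB1, LB2) = max(15, 25) = 25

25


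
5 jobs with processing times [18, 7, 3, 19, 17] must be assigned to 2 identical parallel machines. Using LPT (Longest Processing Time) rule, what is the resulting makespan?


Sort jobs in decreasing order (LPT): [19, 18, 17, 7, 3]
Assign each job to the least loaded machine:
  Machine 1: jobs [19, 7, 3], load = 29
  Machine 2: jobs [18, 17], load = 35
Makespan = max load = 35

35


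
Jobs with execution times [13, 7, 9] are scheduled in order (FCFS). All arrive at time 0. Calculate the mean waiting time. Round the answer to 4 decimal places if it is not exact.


FCFS order (as given): [13, 7, 9]
Waiting times:
  Job 1: wait = 0
  Job 2: wait = 13
  Job 3: wait = 20
Sum of waiting times = 33
Average waiting time = 33/3 = 11.0

11.0


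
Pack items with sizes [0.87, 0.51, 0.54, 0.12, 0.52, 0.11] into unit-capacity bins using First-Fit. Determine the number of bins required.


Place items sequentially using First-Fit:
  Item 0.87 -> new Bin 1
  Item 0.51 -> new Bin 2
  Item 0.54 -> new Bin 3
  Item 0.12 -> Bin 1 (now 0.99)
  Item 0.52 -> new Bin 4
  Item 0.11 -> Bin 2 (now 0.62)
Total bins used = 4

4


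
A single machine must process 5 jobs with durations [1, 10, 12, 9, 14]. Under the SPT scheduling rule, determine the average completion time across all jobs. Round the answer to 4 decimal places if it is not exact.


Sort jobs by processing time (SPT order): [1, 9, 10, 12, 14]
Compute completion times sequentially:
  Job 1: processing = 1, completes at 1
  Job 2: processing = 9, completes at 10
  Job 3: processing = 10, completes at 20
  Job 4: processing = 12, completes at 32
  Job 5: processing = 14, completes at 46
Sum of completion times = 109
Average completion time = 109/5 = 21.8

21.8


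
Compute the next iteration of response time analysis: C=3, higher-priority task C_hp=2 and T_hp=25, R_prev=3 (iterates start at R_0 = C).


R_next = C + ceil(R_prev / T_hp) * C_hp
ceil(3 / 25) = ceil(0.12) = 1
Interference = 1 * 2 = 2
R_next = 3 + 2 = 5

5


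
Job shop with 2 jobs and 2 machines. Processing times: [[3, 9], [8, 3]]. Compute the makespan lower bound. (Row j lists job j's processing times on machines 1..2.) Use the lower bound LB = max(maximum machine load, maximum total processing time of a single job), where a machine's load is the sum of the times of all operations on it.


Machine loads:
  Machine 1: 3 + 8 = 11
  Machine 2: 9 + 3 = 12
Max machine load = 12
Job totals:
  Job 1: 12
  Job 2: 11
Max job total = 12
Lower bound = max(12, 12) = 12

12


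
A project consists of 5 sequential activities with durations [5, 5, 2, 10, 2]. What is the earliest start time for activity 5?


Activity 5 starts after activities 1 through 4 complete.
Predecessor durations: [5, 5, 2, 10]
ES = 5 + 5 + 2 + 10 = 22

22


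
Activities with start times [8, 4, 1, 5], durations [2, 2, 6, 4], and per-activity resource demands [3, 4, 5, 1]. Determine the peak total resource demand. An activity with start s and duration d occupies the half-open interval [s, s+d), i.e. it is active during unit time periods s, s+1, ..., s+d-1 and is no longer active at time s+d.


Each activity i is active on [start_i, start_i + duration_i).
Compute total resource usage per time slot:
  t=0: active resources = [], total = 0
  t=1: active resources = [5], total = 5
  t=2: active resources = [5], total = 5
  t=3: active resources = [5], total = 5
  t=4: active resources = [4, 5], total = 9
  t=5: active resources = [4, 5, 1], total = 10
  t=6: active resources = [5, 1], total = 6
  t=7: active resources = [1], total = 1
  t=8: active resources = [3, 1], total = 4
  t=9: active resources = [3], total = 3
Peak resource demand = 10

10


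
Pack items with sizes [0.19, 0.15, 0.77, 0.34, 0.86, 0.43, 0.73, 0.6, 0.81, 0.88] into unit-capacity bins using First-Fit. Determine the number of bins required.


Place items sequentially using First-Fit:
  Item 0.19 -> new Bin 1
  Item 0.15 -> Bin 1 (now 0.34)
  Item 0.77 -> new Bin 2
  Item 0.34 -> Bin 1 (now 0.68)
  Item 0.86 -> new Bin 3
  Item 0.43 -> new Bin 4
  Item 0.73 -> new Bin 5
  Item 0.6 -> new Bin 6
  Item 0.81 -> new Bin 7
  Item 0.88 -> new Bin 8
Total bins used = 8

8


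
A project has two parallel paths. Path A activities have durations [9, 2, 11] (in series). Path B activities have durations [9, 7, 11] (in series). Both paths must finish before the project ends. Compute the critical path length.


Path A total = 9 + 2 + 11 = 22
Path B total = 9 + 7 + 11 = 27
Critical path = longest path = max(22, 27) = 27

27


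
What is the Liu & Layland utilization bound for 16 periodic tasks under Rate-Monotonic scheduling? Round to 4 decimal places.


Compute 2^(1/16) = 1.0442737824
Subtract 1: 1.0442737824 - 1 = 0.0442737824
Multiply by n: 16 * 0.0442737824 = 0.7083805184
Round to 4 dp: 0.7084

0.7084


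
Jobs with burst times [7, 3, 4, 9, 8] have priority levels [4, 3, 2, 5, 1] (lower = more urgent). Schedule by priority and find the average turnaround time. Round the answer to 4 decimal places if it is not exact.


Sort by priority (ascending = highest first):
Order: [(1, 8), (2, 4), (3, 3), (4, 7), (5, 9)]
Completion times:
  Priority 1, burst=8, C=8
  Priority 2, burst=4, C=12
  Priority 3, burst=3, C=15
  Priority 4, burst=7, C=22
  Priority 5, burst=9, C=31
Average turnaround = 88/5 = 17.6

17.6


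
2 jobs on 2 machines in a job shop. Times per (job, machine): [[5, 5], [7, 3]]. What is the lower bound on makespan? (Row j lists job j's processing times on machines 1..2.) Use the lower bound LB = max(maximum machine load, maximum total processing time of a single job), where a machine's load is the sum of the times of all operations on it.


Machine loads:
  Machine 1: 5 + 7 = 12
  Machine 2: 5 + 3 = 8
Max machine load = 12
Job totals:
  Job 1: 10
  Job 2: 10
Max job total = 10
Lower bound = max(12, 10) = 12

12


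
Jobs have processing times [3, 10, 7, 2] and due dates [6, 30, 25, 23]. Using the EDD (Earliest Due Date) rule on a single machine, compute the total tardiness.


Sort by due date (EDD order): [(3, 6), (2, 23), (7, 25), (10, 30)]
Compute completion times and tardiness:
  Job 1: p=3, d=6, C=3, tardiness=max(0,3-6)=0
  Job 2: p=2, d=23, C=5, tardiness=max(0,5-23)=0
  Job 3: p=7, d=25, C=12, tardiness=max(0,12-25)=0
  Job 4: p=10, d=30, C=22, tardiness=max(0,22-30)=0
Total tardiness = 0

0


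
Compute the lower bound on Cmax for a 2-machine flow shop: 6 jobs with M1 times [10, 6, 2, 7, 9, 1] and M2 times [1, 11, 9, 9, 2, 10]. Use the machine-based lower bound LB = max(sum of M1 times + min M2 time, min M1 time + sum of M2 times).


LB1 = sum(M1 times) + min(M2 times) = 35 + 1 = 36
LB2 = min(M1 times) + sum(M2 times) = 1 + 42 = 43
Lower bound = max(LB1, LB2) = max(36, 43) = 43

43


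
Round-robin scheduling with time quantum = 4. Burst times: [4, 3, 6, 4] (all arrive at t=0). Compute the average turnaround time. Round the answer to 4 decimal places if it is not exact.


Time quantum = 4
Execution trace:
  J1 runs 4 units, time = 4
  J2 runs 3 units, time = 7
  J3 runs 4 units, time = 11
  J4 runs 4 units, time = 15
  J3 runs 2 units, time = 17
Finish times: [4, 7, 17, 15]
Average turnaround = 43/4 = 10.75

10.75


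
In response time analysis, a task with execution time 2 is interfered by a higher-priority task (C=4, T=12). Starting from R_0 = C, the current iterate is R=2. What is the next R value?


R_next = C + ceil(R_prev / T_hp) * C_hp
ceil(2 / 12) = ceil(0.1667) = 1
Interference = 1 * 4 = 4
R_next = 2 + 4 = 6

6


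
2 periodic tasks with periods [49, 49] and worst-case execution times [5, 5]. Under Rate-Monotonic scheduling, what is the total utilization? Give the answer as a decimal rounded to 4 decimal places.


Compute individual utilizations (exact fractions):
  Task 1: C/T = 5/49 (approx. 0.102)
  Task 2: C/T = 5/49 (approx. 0.102)
Total utilization U = 5/49 + 5/49 = 10/49
Rounded to 4 decimal places: U = 0.2041
RM (Liu & Layland) bound for 2 tasks = 0.828427; compare with U = 10/49 (approx. 0.204082)
U <= bound, so schedulable by RM sufficient condition.

0.2041


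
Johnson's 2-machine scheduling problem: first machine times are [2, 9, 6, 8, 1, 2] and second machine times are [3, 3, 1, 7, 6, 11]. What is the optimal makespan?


Apply Johnson's rule:
  Group 1 (a <= b): [(5, 1, 6), (1, 2, 3), (6, 2, 11)]
  Group 2 (a > b): [(4, 8, 7), (2, 9, 3), (3, 6, 1)]
Optimal job order: [5, 1, 6, 4, 2, 3]
Schedule:
  Job 5: M1 done at 1, M2 done at 7
  Job 1: M1 done at 3, M2 done at 10
  Job 6: M1 done at 5, M2 done at 21
  Job 4: M1 done at 13, M2 done at 28
  Job 2: M1 done at 22, M2 done at 31
  Job 3: M1 done at 28, M2 done at 32
Makespan = 32

32


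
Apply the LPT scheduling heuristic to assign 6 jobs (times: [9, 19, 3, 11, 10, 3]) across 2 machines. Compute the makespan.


Sort jobs in decreasing order (LPT): [19, 11, 10, 9, 3, 3]
Assign each job to the least loaded machine:
  Machine 1: jobs [19, 9], load = 28
  Machine 2: jobs [11, 10, 3, 3], load = 27
Makespan = max load = 28

28


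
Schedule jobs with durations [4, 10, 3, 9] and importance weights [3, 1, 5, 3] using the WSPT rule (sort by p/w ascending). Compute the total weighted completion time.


Compute p/w ratios and sort ascending (WSPT): [(3, 5), (4, 3), (9, 3), (10, 1)]
Compute weighted completion times:
  Job (p=3,w=5): C=3, w*C=5*3=15
  Job (p=4,w=3): C=7, w*C=3*7=21
  Job (p=9,w=3): C=16, w*C=3*16=48
  Job (p=10,w=1): C=26, w*C=1*26=26
Total weighted completion time = 110

110


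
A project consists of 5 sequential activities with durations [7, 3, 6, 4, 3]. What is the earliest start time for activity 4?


Activity 4 starts after activities 1 through 3 complete.
Predecessor durations: [7, 3, 6]
ES = 7 + 3 + 6 = 16

16


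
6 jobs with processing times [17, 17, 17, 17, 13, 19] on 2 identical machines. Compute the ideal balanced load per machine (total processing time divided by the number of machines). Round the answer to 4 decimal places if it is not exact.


Total processing time = 17 + 17 + 17 + 17 + 13 + 19 = 100
Number of machines = 2
Ideal balanced load = 100 / 2 = 50.0

50.0


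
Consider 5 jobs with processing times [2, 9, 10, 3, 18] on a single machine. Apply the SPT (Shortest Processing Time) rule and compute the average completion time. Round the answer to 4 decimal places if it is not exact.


Sort jobs by processing time (SPT order): [2, 3, 9, 10, 18]
Compute completion times sequentially:
  Job 1: processing = 2, completes at 2
  Job 2: processing = 3, completes at 5
  Job 3: processing = 9, completes at 14
  Job 4: processing = 10, completes at 24
  Job 5: processing = 18, completes at 42
Sum of completion times = 87
Average completion time = 87/5 = 17.4

17.4


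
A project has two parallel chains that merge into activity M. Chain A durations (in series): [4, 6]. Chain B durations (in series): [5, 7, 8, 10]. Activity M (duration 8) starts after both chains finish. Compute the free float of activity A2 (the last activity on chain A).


ES(A2) = sum of predecessors on chain A = 4
EF(A2) = ES + duration = 4 + 6 = 10
Successor of A2 is M. ES(M) = max(sum(A), sum(B)) = max(10, 30) = 30
Free float = ES(successor) - EF(current) = 30 - 10 = 20

20


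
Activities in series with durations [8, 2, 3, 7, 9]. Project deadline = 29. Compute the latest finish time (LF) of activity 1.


LF(activity 1) = deadline - sum of successor durations
Successors: activities 2 through 5 with durations [2, 3, 7, 9]
Sum of successor durations = 21
LF = 29 - 21 = 8

8


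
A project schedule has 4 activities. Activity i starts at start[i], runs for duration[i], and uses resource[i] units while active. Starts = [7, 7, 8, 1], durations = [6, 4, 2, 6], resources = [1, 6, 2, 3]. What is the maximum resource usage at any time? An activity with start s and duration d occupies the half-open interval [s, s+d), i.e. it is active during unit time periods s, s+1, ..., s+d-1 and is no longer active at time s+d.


Each activity i is active on [start_i, start_i + duration_i).
Compute total resource usage per time slot:
  t=0: active resources = [], total = 0
  t=1: active resources = [3], total = 3
  t=2: active resources = [3], total = 3
  t=3: active resources = [3], total = 3
  t=4: active resources = [3], total = 3
  t=5: active resources = [3], total = 3
  t=6: active resources = [3], total = 3
  t=7: active resources = [1, 6], total = 7
  t=8: active resources = [1, 6, 2], total = 9
  t=9: active resources = [1, 6, 2], total = 9
  t=10: active resources = [1, 6], total = 7
  t=11: active resources = [1], total = 1
  t=12: active resources = [1], total = 1
Peak resource demand = 9

9


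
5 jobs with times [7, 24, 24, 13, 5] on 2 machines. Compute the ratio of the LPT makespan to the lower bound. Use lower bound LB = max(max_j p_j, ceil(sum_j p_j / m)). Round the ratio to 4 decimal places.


LPT order: [24, 24, 13, 7, 5]
Machine loads after assignment: [37, 36]
LPT makespan = 37
Lower bound = max(max_job, ceil(total/2)) = max(24, 37) = 37
Ratio = 37 / 37 = 1.0

1.0


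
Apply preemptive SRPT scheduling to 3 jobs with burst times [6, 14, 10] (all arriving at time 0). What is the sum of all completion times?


Since all jobs arrive at t=0, SRPT equals SPT ordering.
SPT order: [6, 10, 14]
Completion times:
  Job 1: p=6, C=6
  Job 2: p=10, C=16
  Job 3: p=14, C=30
Total completion time = 6 + 16 + 30 = 52

52


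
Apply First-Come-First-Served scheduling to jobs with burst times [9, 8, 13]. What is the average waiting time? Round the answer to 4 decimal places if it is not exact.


FCFS order (as given): [9, 8, 13]
Waiting times:
  Job 1: wait = 0
  Job 2: wait = 9
  Job 3: wait = 17
Sum of waiting times = 26
Average waiting time = 26/3 = 8.6667

8.6667


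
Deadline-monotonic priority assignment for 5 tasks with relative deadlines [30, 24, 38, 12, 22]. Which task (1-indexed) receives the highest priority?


Sort tasks by relative deadline (ascending):
  Task 4: deadline = 12
  Task 5: deadline = 22
  Task 2: deadline = 24
  Task 1: deadline = 30
  Task 3: deadline = 38
Priority order (highest first): [4, 5, 2, 1, 3]
Highest priority task = 4

4


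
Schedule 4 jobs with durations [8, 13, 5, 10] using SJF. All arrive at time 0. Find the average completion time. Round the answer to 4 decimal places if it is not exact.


SJF order (ascending): [5, 8, 10, 13]
Completion times:
  Job 1: burst=5, C=5
  Job 2: burst=8, C=13
  Job 3: burst=10, C=23
  Job 4: burst=13, C=36
Average completion = 77/4 = 19.25

19.25


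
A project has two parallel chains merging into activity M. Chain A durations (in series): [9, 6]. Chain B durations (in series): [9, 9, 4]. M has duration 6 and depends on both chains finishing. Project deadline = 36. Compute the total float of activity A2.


Forward pass: ES(A2) = sum of predecessors on chain A = 9
EF = ES + duration = 9 + 6 = 15
Backward pass: LF(M) = deadline = 36; LS(M) = 36 - 6 = 30
LF(A2) = LS(M) - sum(successors on chain A) = 30 - 0 = 30
LS = LF - duration = 30 - 6 = 24
Total float = LS - ES = 24 - 9 = 15

15


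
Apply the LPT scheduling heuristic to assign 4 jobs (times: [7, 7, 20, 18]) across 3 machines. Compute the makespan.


Sort jobs in decreasing order (LPT): [20, 18, 7, 7]
Assign each job to the least loaded machine:
  Machine 1: jobs [20], load = 20
  Machine 2: jobs [18], load = 18
  Machine 3: jobs [7, 7], load = 14
Makespan = max load = 20

20


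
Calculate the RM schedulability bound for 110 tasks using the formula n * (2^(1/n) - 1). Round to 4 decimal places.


Compute 2^(1/110) = 1.0063212332
Subtract 1: 1.0063212332 - 1 = 0.0063212332
Multiply by n: 110 * 0.0063212332 = 0.6953356520
Round to 4 dp: 0.6953

0.6953


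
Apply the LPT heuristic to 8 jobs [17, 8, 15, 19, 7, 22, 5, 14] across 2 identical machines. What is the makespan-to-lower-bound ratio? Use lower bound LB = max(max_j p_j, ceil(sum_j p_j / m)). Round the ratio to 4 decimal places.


LPT order: [22, 19, 17, 15, 14, 8, 7, 5]
Machine loads after assignment: [52, 55]
LPT makespan = 55
Lower bound = max(max_job, ceil(total/2)) = max(22, 54) = 54
Ratio = 55 / 54 = 1.0185

1.0185


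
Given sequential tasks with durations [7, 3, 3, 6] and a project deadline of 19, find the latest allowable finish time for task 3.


LF(activity 3) = deadline - sum of successor durations
Successors: activities 4 through 4 with durations [6]
Sum of successor durations = 6
LF = 19 - 6 = 13

13


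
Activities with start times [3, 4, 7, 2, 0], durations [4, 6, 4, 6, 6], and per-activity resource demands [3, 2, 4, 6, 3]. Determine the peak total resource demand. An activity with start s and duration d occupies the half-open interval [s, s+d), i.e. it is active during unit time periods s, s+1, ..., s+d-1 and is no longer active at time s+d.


Each activity i is active on [start_i, start_i + duration_i).
Compute total resource usage per time slot:
  t=0: active resources = [3], total = 3
  t=1: active resources = [3], total = 3
  t=2: active resources = [6, 3], total = 9
  t=3: active resources = [3, 6, 3], total = 12
  t=4: active resources = [3, 2, 6, 3], total = 14
  t=5: active resources = [3, 2, 6, 3], total = 14
  t=6: active resources = [3, 2, 6], total = 11
  t=7: active resources = [2, 4, 6], total = 12
  t=8: active resources = [2, 4], total = 6
  t=9: active resources = [2, 4], total = 6
  t=10: active resources = [4], total = 4
Peak resource demand = 14

14


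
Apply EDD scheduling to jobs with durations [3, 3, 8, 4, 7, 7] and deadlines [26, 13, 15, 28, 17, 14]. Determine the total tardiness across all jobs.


Sort by due date (EDD order): [(3, 13), (7, 14), (8, 15), (7, 17), (3, 26), (4, 28)]
Compute completion times and tardiness:
  Job 1: p=3, d=13, C=3, tardiness=max(0,3-13)=0
  Job 2: p=7, d=14, C=10, tardiness=max(0,10-14)=0
  Job 3: p=8, d=15, C=18, tardiness=max(0,18-15)=3
  Job 4: p=7, d=17, C=25, tardiness=max(0,25-17)=8
  Job 5: p=3, d=26, C=28, tardiness=max(0,28-26)=2
  Job 6: p=4, d=28, C=32, tardiness=max(0,32-28)=4
Total tardiness = 17

17
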